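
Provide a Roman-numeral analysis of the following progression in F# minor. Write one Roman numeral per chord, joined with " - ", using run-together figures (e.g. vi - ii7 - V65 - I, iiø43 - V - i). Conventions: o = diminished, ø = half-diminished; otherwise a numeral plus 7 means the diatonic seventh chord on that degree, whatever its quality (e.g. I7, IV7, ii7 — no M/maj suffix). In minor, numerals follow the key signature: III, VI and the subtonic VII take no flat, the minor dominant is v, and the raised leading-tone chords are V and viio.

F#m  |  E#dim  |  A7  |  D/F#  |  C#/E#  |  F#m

F#m: minor triad on F# = scale degree 1 → i.
E#dim: root E# is the leading tone; diminished triad there is viio.
A7: chromatic; A is V of VI, so V7/VI.
D/F# has root D, degree 6 in F# minor, so VI6.
C#/E# has root C#, degree 5 in F# minor, so V6.
F#m: root F# is the tonic; minor triad there is i.

i - viio - V7/VI - VI6 - V6 - i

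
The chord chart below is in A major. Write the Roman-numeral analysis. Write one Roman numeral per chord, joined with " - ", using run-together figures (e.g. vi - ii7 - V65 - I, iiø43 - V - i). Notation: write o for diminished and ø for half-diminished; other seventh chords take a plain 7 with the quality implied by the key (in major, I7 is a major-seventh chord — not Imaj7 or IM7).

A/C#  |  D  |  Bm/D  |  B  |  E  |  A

I6 - IV - ii6 - V/V - V - I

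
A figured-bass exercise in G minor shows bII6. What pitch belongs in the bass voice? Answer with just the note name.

C

bII in G minor has root Ab; the chord is Ab-C-Eb.
The figure 6 means first inversion — the third is in the bass.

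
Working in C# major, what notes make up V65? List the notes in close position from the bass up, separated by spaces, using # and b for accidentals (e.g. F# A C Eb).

The numeral's case and figure indicate a dominant seventh chord. In C# major its root, scale degree 5, is G#.
That chord is spelled G#-B#-D#-F#.
The figured bass 65 indicates first inversion, placing the third (B#) in the bass: B#-D#-F#-G#.

B# D# F# G#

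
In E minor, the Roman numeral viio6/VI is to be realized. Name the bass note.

The applied chord viio6/VI is rooted on B: B-D-F.
The figure 6 means first inversion — the third is in the bass.

D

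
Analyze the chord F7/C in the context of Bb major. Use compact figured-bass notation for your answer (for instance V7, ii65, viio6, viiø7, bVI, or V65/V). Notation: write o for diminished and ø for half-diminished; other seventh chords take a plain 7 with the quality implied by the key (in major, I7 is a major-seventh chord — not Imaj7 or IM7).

V43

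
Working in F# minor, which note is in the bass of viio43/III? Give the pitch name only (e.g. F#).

The applied chord viio43/III is rooted on G#: G#-B-D-F.
The figure 43 means second inversion — the fifth is in the bass.

D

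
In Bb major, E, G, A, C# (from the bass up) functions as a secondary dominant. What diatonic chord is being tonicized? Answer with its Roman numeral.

The chord is a dominant seventh chord on A.
A dominant resolves down a perfect fifth: A → D. In Bb major, D is scale degree 3, i.e. iii.

iii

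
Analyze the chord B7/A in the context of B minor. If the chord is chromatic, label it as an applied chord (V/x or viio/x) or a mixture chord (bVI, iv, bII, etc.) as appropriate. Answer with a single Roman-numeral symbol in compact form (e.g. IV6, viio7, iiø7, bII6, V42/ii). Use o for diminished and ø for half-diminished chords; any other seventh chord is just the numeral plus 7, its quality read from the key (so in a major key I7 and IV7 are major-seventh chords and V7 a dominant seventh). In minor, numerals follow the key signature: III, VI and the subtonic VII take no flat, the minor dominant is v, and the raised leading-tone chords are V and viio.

The pitches B-D#-F#-A form a dominant seventh chord rooted on B.
B is not a diatonic chord root with this quality in B minor, but it lies a perfect fifth above E (iv), so the chord functions as an applied dominant of iv.
With A in the bass the chord is in third inversion, so the figured bass is 42.

V42/iv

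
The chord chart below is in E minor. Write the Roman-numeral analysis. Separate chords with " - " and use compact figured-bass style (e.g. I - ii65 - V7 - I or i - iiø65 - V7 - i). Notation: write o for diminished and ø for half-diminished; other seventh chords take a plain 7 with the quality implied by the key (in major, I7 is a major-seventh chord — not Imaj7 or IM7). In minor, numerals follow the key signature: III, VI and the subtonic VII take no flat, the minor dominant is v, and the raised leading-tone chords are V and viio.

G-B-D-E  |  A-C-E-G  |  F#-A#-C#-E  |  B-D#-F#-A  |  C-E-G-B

i65 - iv7 - V7/V - V7 - VI7

G-B-D-E: root E is the tonic; minor seventh chord there is i65.
A-C-E-G: minor seventh chord on A = scale degree 4 → iv7.
F#-A#-C#-E: chromatic; F# is V of V, so V7/V.
B-D#-F#-A: root B is the dominant; dominant seventh chord there is V7.
C-E-G-B: major seventh chord on C = scale degree 6 → VI7.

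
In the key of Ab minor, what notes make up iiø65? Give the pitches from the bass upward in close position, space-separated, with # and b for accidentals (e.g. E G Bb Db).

The numeral's case and figure indicate a half-diminished seventh chord. In Ab minor its root, the supertonic, is Bb.
Stacking thirds from Bb gives Bb-Db-Fb-Ab.
The figured bass 65 indicates first inversion, placing the third (Db) in the bass: Db-Fb-Ab-Bb.

Db Fb Ab Bb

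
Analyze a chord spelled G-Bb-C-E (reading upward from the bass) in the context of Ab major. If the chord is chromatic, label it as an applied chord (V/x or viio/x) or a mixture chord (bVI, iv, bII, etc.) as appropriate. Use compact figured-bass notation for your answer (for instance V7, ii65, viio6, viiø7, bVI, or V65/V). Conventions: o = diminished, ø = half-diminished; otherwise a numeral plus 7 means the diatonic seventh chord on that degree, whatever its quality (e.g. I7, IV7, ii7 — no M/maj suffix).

Stacked in thirds the chord is C-E-G-Bb: a dominant seventh chord on C.
C is not a diatonic chord root with this quality in Ab major, but it lies a perfect fifth above F (vi), so the chord functions as an applied dominant of vi.
With G in the bass the chord is in second inversion, so the figured bass is 43.

V43/vi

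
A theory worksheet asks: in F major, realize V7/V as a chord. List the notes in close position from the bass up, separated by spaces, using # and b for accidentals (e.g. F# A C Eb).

V7/V is a secondary dominant — the dominant seventh of V. V in F major is C, so the applied chord's root is G, a perfect fifth above.
Building a dominant seventh chord on G gives G-B-D-F.

G B D F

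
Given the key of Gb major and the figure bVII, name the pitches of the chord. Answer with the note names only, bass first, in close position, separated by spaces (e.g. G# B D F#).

Scale degree 7 in Gb major is F; lowering it a half step gives Fb. bVII is a major triad on the lowered seventh degree (the subtonic), borrowed from the parallel minor.
So the chord is Fb-Ab-Cb.

Fb Ab Cb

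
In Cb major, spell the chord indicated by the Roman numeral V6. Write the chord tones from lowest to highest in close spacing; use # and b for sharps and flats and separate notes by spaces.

The numeral's case and figure indicate a major triad. In Cb major its root, the dominant, is Gb.
Stacking thirds from Gb gives Gb-Bb-Db.
With the 6 figure the chord is in first inversion; from the bass Bb upward in close position it reads Bb-Db-Gb.

Bb Db Gb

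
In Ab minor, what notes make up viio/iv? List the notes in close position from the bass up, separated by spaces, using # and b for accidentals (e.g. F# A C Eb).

The slash marks an applied leading-tone chord: viio of iv. In Ab minor, iv is Db, so the leading tone to it is C, a half step below.
Building a diminished triad on C gives C-Eb-Gb.

C Eb Gb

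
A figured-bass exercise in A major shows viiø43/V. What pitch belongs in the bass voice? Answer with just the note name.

A

The applied chord viiø43/V is rooted on D#: D#-F#-A-C#.
The figure 43 means second inversion — the fifth is in the bass.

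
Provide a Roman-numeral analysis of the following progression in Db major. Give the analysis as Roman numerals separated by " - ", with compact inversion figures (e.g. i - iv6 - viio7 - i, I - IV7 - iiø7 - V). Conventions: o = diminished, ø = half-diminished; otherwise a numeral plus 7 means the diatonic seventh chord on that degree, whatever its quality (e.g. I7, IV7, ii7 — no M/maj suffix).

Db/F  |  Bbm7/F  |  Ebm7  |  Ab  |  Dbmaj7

I6 - vi43 - ii7 - V - I7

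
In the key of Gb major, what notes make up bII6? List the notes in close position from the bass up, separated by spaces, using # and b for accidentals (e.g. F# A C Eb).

bII6 is the Neapolitan sixth — a major triad on the lowered second degree, here in its customary first inversion. In Gb major that root is Abb.
So the chord is Abb-Cb-Ebb.
The figured bass 6 indicates first inversion, placing the third (Cb) in the bass: Cb-Ebb-Abb.

Cb Ebb Abb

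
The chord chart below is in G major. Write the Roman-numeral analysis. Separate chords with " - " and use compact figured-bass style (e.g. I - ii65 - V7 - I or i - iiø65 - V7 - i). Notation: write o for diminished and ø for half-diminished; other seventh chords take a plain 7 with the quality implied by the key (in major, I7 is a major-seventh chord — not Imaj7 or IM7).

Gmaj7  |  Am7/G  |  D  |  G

Gmaj7: root G is the tonic; major seventh chord there is I7.
Am7/G: minor seventh chord on A = scale degree 2 → ii42.
D: root D is the dominant; major triad there is V.
G has root G, degree 1 in G major, so I.

I7 - ii42 - V - I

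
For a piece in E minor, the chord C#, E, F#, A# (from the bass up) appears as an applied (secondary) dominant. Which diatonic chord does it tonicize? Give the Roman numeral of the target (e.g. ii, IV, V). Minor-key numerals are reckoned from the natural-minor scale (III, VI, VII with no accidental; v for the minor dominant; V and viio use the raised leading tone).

V

The chord is a dominant seventh chord on F#.
A dominant resolves down a perfect fifth: F# → B. In E minor, B is scale degree 5, i.e. V.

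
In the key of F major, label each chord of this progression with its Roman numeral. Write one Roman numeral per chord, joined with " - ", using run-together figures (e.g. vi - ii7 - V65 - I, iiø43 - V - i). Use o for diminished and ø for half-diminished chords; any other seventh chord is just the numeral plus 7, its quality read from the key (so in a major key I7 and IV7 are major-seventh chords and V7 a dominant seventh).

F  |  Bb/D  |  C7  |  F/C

I - IV6 - V7 - I64

F: major triad on F = scale degree 1 → I.
Bb/D has root Bb, degree 4 in F major, so IV6.
C7: root C is the dominant; dominant seventh chord there is V7.
F/C: root F is the tonic; major triad there is I64.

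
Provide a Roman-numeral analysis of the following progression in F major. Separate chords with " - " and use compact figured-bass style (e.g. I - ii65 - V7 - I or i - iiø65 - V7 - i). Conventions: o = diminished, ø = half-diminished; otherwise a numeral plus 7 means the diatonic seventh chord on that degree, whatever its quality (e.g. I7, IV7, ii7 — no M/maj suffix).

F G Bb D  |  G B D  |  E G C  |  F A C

F-G-Bb-D has root G, degree 2 in F major, so ii42.
G-B-D: chromatic; G is V of V, so V/V.
E-G-C: major triad on C = scale degree 5 → V6.
F-A-C: root F is the tonic; major triad there is I.

ii42 - V/V - V6 - I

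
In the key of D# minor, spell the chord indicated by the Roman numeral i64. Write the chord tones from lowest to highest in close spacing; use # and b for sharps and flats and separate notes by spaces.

A# D# F#

In D# minor, the first degree is D#, and the diatonic chord built there is a minor triad.
That chord is spelled D#-F#-A#.
The figured bass 64 indicates second inversion, placing the fifth (A#) in the bass: A#-D#-F#.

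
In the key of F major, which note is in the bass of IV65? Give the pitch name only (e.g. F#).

D

IV in F major has root Bb; the chord is Bb-D-F-A.
The figure 65 means first inversion — the third is in the bass.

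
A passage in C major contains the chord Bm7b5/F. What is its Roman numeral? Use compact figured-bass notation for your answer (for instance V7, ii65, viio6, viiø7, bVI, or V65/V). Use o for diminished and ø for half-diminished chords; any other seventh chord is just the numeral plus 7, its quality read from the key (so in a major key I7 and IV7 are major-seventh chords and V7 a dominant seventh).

viiø43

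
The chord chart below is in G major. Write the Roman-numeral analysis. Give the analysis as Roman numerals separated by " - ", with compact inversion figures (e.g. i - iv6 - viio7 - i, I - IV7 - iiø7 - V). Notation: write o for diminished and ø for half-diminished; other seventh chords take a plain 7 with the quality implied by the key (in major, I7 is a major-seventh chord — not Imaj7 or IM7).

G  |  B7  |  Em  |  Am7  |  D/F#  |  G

I - V7/vi - vi - ii7 - V6 - I

G has root G, degree 1 in G major, so I.
B7 is the secondary dominant of vi (dominant seventh chord on B): V7/vi.
Em: root E is the submediant; minor triad there is vi.
Am7: root A is the supertonic; minor seventh chord there is ii7.
D/F#: major triad on D = scale degree 5 → V6.
G has root G, degree 1 in G major, so I.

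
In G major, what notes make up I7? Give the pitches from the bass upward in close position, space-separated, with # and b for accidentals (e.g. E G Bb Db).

G B D F#

In G major, scale degree 1 is G, and the diatonic chord built there is a major seventh chord.
That chord is spelled G-B-D-F#.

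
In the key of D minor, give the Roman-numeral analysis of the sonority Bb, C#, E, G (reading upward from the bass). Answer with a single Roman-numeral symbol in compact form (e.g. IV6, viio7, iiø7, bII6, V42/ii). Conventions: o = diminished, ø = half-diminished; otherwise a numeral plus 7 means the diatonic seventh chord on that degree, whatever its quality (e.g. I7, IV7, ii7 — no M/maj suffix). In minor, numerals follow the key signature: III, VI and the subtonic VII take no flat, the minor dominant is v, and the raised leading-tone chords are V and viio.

viio42

The pitches C#-E-G-Bb form a fully diminished seventh chord rooted on C#.
C# is scale degree 7 in D minor, and a fully diminished seventh chord on that degree is written viio7.
With Bb in the bass the chord is in third inversion, so the figured bass is 42.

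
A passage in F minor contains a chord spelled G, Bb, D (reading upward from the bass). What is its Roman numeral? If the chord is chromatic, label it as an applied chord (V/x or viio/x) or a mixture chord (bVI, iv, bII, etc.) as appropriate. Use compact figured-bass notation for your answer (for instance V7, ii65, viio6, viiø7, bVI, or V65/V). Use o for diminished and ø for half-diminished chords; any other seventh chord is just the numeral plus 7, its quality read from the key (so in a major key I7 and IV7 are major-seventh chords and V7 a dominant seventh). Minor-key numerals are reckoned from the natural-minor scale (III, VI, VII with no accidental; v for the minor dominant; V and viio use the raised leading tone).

ii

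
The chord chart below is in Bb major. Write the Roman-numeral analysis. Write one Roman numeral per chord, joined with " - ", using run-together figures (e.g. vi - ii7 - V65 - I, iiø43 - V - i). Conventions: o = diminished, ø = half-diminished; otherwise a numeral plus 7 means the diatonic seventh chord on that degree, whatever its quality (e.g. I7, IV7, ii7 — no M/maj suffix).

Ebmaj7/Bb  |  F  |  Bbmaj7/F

Ebmaj7/Bb: major seventh chord on Eb = scale degree 4 → IV43.
F has root F, degree 5 in Bb major, so V.
Bbmaj7/F has root Bb, degree 1 in Bb major, so I43.

IV43 - V - I43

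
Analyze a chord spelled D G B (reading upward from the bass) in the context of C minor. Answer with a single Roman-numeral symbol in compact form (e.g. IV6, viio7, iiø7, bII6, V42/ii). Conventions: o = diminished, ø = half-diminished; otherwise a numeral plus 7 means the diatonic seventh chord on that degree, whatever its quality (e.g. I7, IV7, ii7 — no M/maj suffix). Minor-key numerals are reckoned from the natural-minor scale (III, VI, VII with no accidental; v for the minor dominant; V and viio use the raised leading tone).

V64

Stacked in thirds the chord is G-B-D: a major triad on G.
In C minor, G is the dominant; the diatonic major triad there is V.
With D in the bass the chord is in second inversion, so the figured bass is 64.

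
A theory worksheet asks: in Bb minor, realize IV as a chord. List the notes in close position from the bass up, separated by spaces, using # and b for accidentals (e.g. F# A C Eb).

Eb G Bb

IV is the major subdominant, borrowed from the parallel major. In Bb minor that root is Eb.
So the chord is Eb-G-Bb, a major triad.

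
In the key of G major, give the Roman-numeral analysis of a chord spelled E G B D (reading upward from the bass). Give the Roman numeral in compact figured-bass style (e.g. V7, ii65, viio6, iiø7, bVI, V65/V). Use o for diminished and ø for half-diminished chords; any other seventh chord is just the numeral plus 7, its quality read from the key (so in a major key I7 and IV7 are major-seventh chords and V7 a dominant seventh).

Stacked in thirds the chord is E-G-B-D: a minor seventh chord on E.
E is scale degree 6 in G major, and a minor seventh chord on that degree is written vi7.

vi7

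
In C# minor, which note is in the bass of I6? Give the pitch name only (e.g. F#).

I in C# minor has root C#; the chord is C#-E#-G#.
The figure 6 means first inversion — the third is in the bass.

E#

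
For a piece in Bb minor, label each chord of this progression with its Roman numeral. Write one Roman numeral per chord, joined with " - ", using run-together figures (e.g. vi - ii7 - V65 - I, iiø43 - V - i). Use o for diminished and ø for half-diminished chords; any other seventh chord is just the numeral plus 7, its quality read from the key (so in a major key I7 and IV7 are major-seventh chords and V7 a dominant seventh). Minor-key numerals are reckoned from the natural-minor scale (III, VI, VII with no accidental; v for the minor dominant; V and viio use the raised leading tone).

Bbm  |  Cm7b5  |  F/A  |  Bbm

Bbm: root Bb is the tonic; minor triad there is i.
Cm7b5: root C is the supertonic; half-diminished seventh chord there is iiø7.
F/A: root F is the dominant; major triad there is V6.
Bbm has root Bb, degree 1 in Bb minor, so i.

i - iiø7 - V6 - i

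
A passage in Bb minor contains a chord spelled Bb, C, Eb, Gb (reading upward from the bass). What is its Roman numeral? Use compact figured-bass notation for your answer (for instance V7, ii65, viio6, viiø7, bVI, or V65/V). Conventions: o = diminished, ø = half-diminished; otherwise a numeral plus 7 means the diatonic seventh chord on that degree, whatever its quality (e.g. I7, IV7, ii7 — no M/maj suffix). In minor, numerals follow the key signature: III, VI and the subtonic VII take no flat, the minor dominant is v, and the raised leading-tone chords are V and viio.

iiø42

The pitches C-Eb-Gb-Bb form a half-diminished seventh chord rooted on C.
C is scale degree 2 in Bb minor, and a half-diminished seventh chord on that degree is written iiø7.
With Bb in the bass the chord is in third inversion, so the figured bass is 42.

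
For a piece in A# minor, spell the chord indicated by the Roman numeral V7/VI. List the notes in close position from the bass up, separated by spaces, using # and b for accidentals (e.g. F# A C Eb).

C# E# G# B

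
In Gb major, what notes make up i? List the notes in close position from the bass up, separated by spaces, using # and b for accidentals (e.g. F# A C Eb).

Gb Bbb Db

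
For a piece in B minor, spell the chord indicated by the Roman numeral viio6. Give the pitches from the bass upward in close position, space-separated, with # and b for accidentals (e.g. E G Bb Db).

C# E A#

In B minor, the leading-tone chord is built on the raised seventh degree, A#.
Stacking thirds from A# gives A#-C#-E.
The figured bass 6 indicates first inversion, placing the third (C#) in the bass: C#-E-A#.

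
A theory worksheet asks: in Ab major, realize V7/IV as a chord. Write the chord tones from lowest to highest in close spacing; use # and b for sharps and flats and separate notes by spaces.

V7/IV is a secondary dominant — the dominant seventh of IV. IV in Ab major is Db, so the applied chord's root is Ab, a perfect fifth above.
Building a dominant seventh chord on Ab gives Ab-C-Eb-Gb.

Ab C Eb Gb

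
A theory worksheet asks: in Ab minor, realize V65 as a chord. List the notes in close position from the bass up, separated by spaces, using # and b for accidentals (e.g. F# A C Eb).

G Bb Db Eb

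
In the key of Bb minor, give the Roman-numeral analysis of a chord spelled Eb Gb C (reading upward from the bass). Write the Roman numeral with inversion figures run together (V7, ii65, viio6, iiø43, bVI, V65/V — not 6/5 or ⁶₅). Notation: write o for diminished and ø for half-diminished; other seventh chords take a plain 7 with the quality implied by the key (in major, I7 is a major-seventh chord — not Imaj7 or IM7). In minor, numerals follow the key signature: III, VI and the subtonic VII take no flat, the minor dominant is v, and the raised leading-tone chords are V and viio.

iio6

Stacked in thirds the chord is C-Eb-Gb: a diminished triad on C.
In Bb minor, C is the supertonic; the diatonic diminished triad there is iio.
With Eb in the bass the chord is in first inversion, so the figured bass is 6.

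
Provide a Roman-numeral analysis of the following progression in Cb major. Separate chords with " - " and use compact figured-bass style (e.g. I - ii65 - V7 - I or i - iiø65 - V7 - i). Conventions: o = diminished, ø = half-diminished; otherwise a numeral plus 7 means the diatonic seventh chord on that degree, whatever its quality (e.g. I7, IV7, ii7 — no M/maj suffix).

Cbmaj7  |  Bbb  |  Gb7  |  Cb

I7 - bVII - V7 - I

Cbmaj7: root Cb is the tonic; major seventh chord there is I7.
Bbb is non-diatonic — bVII, a mixture chord from Cb minor.
Gb7: root Gb is the dominant; dominant seventh chord there is V7.
Cb: major triad on Cb = scale degree 1 → I.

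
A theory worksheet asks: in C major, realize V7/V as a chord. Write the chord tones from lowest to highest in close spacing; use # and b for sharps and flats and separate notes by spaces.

D F# A C

V7/V is a secondary dominant — the dominant seventh of V. V in C major is G, so the applied chord's root is D, a perfect fifth above.
Building a dominant seventh chord on D gives D-F#-A-C.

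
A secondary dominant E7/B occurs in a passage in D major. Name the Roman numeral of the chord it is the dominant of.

V

The chord is a dominant seventh chord on E.
A dominant resolves down a perfect fifth: E → A. In D major, A is scale degree 5, i.e. V.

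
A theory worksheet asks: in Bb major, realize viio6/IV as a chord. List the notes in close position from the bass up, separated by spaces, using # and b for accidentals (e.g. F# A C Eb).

The slash marks an applied leading-tone chord: viio of IV. In Bb major, IV is Eb, so the leading tone to it is D, a half step below.
Building a diminished triad on D gives D-F-Ab.
With the 6 figure the chord is in first inversion; from the bass F upward in close position it reads F-Ab-D.

F Ab D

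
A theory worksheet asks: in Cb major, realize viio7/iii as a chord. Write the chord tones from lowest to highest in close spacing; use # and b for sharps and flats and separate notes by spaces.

D F Ab Cb

The slash marks an applied leading-tone chord: viio of iii. In Cb major, iii is Eb, so the leading tone to it is D, a half step below.
Building a fully diminished seventh chord on D gives D-F-Ab-Cb.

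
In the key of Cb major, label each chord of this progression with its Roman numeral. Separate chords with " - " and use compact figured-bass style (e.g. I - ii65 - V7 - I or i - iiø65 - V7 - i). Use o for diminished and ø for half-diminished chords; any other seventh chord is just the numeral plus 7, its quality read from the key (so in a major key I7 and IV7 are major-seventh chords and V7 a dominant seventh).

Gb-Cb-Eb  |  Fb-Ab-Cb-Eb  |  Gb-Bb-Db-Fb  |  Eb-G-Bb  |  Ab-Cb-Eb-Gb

I64 - IV7 - V7 - V/vi - vi7

Gb-Cb-Eb has root Cb, degree 1 in Cb major, so I64.
Fb-Ab-Cb-Eb: root Fb is the subdominant; major seventh chord there is IV7.
Gb-Bb-Db-Fb has root Gb, degree 5 in Cb major, so V7.
Eb-G-Bb is the secondary dominant of vi (major triad on Eb): V/vi.
Ab-Cb-Eb-Gb: root Ab is the submediant; minor seventh chord there is vi7.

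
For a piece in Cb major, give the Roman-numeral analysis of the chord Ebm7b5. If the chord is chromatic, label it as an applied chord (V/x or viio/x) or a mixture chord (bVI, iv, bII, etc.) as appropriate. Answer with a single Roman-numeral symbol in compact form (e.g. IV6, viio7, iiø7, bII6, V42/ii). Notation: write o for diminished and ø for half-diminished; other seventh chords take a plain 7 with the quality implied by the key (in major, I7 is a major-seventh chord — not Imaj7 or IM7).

viiø7/IV

Stacked in thirds the chord is Eb-Gb-Bbb-Db: a half-diminished seventh chord on Eb.
Eb sits a half step below Fb (IV in Cb major); a diminished chord there is the applied leading-tone chord of IV.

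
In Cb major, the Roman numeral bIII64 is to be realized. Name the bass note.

Bbb

bIII in Cb major has root Ebb; the chord is Ebb-Gb-Bbb.
The figure 64 means second inversion — the fifth is in the bass.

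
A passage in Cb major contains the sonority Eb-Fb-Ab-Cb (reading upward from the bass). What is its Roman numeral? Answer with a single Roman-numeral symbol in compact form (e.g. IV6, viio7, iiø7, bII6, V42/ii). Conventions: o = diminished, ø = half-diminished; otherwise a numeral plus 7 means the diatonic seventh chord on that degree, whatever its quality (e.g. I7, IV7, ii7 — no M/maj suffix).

IV42

The pitches Fb-Ab-Cb-Eb form a major seventh chord rooted on Fb.
In Cb major, Fb is the subdominant; the diatonic major seventh chord there is IV7.
With Eb in the bass the chord is in third inversion, so the figured bass is 42.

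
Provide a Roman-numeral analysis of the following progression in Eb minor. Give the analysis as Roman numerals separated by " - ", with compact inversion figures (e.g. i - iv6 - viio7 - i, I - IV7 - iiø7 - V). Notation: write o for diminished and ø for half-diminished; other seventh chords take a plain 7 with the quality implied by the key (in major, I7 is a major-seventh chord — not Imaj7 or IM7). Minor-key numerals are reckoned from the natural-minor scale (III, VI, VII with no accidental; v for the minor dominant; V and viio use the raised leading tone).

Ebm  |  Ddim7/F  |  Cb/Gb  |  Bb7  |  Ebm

i - viio65 - VI64 - V7 - i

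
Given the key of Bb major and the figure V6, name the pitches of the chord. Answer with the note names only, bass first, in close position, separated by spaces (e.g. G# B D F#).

A C F

The numeral's case and figure indicate a major triad. In Bb major its root, the dominant, is F.
Stacking thirds from F gives F-A-C.
The figured bass 6 indicates first inversion, placing the third (A) in the bass: A-C-F.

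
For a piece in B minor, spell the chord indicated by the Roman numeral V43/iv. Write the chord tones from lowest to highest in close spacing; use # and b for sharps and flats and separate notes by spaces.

F# A B D#

The slash means an applied dominant: we want the dominant of iv. In B minor, iv is E minor, and its dominant is built on B.
Building a dominant seventh chord on B gives B-D#-F#-A.
With the 43 figure the chord is in second inversion; from the bass F# upward in close position it reads F#-A-B-D#.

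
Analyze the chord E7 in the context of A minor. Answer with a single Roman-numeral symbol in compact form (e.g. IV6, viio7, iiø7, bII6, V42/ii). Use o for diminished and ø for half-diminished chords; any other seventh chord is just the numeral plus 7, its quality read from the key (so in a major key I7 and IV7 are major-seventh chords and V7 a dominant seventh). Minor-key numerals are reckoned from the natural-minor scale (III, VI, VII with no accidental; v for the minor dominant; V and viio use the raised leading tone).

V7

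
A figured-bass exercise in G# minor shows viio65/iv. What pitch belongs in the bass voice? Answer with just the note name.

D#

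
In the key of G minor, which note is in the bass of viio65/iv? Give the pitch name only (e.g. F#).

D

The applied chord viio65/iv is rooted on B: B-D-F-Ab.
The figure 65 means first inversion — the third is in the bass.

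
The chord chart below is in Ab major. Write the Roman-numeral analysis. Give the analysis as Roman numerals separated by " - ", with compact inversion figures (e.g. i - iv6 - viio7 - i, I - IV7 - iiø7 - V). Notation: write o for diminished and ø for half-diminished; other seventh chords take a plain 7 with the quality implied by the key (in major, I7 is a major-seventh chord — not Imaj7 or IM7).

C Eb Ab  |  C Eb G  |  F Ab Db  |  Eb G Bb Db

I6 - iii - IV6 - V7

C-Eb-Ab has root Ab, degree 1 in Ab major, so I6.
C-Eb-G: root C is the mediant; minor triad there is iii.
F-Ab-Db: major triad on Db = scale degree 4 → IV6.
Eb-G-Bb-Db: dominant seventh chord on Eb = scale degree 5 → V7.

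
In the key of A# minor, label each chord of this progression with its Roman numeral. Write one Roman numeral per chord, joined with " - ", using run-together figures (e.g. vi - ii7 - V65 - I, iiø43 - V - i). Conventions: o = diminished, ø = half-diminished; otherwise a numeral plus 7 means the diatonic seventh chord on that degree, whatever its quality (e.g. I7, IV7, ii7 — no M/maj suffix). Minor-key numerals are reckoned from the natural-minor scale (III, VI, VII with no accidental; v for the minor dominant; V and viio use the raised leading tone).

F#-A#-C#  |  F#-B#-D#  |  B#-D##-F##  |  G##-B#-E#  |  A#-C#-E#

VI - iio64 - V/V - V6 - i

F#-A#-C#: major triad on F# = scale degree 6 → VI.
F#-B#-D# has root B#, degree 2 in A# minor, so iio64.
B#-D##-F##: a major triad on B#, the applied dominant of V → V/V.
G##-B#-E#: major triad on E# = scale degree 5 → V6.
A#-C#-E#: root A# is the tonic; minor triad there is i.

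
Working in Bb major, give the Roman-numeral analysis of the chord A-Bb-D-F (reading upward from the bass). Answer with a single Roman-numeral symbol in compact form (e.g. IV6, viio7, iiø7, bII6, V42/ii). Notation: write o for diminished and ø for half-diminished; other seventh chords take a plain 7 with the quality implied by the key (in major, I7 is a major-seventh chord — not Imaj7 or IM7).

I42

Stacked in thirds the chord is Bb-D-F-A: a major seventh chord on Bb.
Bb is scale degree 1 in Bb major, and a major seventh chord on that degree is written I7.
With A in the bass the chord is in third inversion, so the figured bass is 42.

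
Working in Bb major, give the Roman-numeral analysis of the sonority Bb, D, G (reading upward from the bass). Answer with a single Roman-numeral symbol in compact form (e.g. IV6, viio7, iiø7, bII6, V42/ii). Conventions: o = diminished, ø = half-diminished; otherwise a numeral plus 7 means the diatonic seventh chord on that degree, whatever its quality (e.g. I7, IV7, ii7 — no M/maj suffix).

vi6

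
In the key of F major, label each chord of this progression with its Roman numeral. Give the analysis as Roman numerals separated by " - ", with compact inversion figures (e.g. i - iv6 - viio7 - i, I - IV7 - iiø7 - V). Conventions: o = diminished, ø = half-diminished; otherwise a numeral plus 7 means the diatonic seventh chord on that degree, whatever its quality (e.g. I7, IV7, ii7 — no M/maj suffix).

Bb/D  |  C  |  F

Bb/D: major triad on Bb = scale degree 4 → IV6.
C: major triad on C = scale degree 5 → V.
F has root F, degree 1 in F major, so I.

IV6 - V - I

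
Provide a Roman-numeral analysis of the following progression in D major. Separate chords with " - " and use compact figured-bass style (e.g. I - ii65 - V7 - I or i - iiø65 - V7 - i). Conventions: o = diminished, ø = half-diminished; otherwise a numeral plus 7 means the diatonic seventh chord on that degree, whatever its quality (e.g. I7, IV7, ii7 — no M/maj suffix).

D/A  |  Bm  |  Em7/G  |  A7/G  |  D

I64 - vi - ii65 - V42 - I

D/A: major triad on D = scale degree 1 → I64.
Bm has root B, degree 6 in D major, so vi.
Em7/G: root E is the supertonic; minor seventh chord there is ii65.
A7/G has root A, degree 5 in D major, so V42.
D: major triad on D = scale degree 1 → I.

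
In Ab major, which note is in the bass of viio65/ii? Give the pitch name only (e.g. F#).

The applied chord viio65/ii is rooted on A: A-C-Eb-Gb.
The figure 65 means first inversion — the third is in the bass.

C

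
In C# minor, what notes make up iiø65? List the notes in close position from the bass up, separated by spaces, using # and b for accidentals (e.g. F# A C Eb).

F# A C# D#

In C# minor, the second degree is D#, and the diatonic chord built there is a half-diminished seventh chord.
Stacking thirds from D# gives D#-F#-A-C#.
With the 65 figure the chord is in first inversion; from the bass F# upward in close position it reads F#-A-C#-D#.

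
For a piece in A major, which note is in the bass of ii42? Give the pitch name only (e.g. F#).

A

ii in A major has root B; the chord is B-D-F#-A.
The figure 42 means third inversion — the seventh is in the bass.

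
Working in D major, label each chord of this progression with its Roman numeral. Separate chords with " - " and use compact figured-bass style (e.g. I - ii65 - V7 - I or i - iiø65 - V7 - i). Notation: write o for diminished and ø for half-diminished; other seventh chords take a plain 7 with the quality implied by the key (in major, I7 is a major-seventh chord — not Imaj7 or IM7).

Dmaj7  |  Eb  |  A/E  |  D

I7 - bII - V64 - I

Dmaj7 has root D, degree 1 in D major, so I7.
Eb: Eb with this quality isn't in the key; a major triad on b2 is the Neapolitan chord, bII.
A/E: major triad on A = scale degree 5 → V64.
D: major triad on D = scale degree 1 → I.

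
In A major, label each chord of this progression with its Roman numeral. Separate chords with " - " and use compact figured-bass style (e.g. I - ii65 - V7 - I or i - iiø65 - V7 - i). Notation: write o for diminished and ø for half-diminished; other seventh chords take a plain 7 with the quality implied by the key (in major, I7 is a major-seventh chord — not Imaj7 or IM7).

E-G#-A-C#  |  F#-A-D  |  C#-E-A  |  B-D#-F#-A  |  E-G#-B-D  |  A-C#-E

I43 - IV6 - I6 - V7/V - V7 - I

E-G#-A-C# has root A, degree 1 in A major, so I43.
F#-A-D: major triad on D = scale degree 4 → IV6.
C#-E-A: root A is the tonic; major triad there is I6.
B-D#-F#-A is the secondary dominant of V (dominant seventh chord on B): V7/V.
E-G#-B-D: root E is the dominant; dominant seventh chord there is V7.
A-C#-E has root A, degree 1 in A major, so I.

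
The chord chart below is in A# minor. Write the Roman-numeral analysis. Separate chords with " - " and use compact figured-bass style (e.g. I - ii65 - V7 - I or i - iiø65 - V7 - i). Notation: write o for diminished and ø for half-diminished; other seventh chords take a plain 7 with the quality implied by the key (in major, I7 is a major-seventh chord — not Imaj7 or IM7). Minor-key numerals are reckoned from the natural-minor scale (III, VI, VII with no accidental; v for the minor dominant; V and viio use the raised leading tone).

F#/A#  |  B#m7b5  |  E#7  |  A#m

VI6 - iiø7 - V7 - i

F#/A#: major triad on F# = scale degree 6 → VI6.
B#m7b5 has root B#, degree 2 in A# minor, so iiø7.
E#7: root E# is the dominant; dominant seventh chord there is V7.
A#m: minor triad on A# = scale degree 1 → i.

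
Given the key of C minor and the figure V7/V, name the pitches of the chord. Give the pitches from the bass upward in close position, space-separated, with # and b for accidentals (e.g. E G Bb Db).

The slash means an applied dominant: we want the dominant of V. In C minor, V is G major, and its dominant is built on D.
Building a dominant seventh chord on D gives D-F#-A-C.

D F# A C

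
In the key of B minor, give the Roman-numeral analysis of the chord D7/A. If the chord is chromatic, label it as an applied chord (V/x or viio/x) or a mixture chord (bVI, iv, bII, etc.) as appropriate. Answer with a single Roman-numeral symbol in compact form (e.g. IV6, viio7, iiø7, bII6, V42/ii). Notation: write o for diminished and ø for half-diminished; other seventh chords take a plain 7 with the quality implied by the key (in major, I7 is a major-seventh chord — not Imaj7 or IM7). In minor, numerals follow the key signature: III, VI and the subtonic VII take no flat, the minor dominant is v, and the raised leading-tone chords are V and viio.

The pitches D-F#-A-C form a dominant seventh chord rooted on D.
D is not a diatonic chord root with this quality in B minor, but it lies a perfect fifth above G (VI), so the chord functions as an applied dominant of VI.
With A in the bass the chord is in second inversion, so the figured bass is 43.

V43/VI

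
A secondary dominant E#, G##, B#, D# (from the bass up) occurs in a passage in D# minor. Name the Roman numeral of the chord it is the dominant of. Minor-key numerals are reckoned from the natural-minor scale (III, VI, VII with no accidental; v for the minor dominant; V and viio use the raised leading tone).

V

The chord is a dominant seventh chord on E#.
A dominant resolves down a perfect fifth: E# → A#. In D# minor, A# is scale degree 5, i.e. V.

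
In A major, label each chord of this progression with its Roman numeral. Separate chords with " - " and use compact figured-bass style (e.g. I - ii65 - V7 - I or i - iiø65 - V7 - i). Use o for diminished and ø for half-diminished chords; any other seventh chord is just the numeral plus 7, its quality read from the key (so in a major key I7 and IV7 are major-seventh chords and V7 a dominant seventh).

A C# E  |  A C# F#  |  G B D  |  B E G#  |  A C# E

I - vi6 - bVII - V64 - I

A-C#-E: major triad on A = scale degree 1 → I.
A-C#-F#: root F# is the submediant; minor triad there is vi6.
G-B-D: G with this quality isn't in the key; it's bVII, borrowed from the parallel minor.
B-E-G#: root E is the dominant; major triad there is V64.
A-C#-E has root A, degree 1 in A major, so I.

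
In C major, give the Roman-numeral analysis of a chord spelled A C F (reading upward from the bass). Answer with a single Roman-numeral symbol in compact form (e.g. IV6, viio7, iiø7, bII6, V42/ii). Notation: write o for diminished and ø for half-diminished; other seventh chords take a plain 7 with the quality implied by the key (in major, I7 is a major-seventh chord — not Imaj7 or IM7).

IV6

Stacked in thirds the chord is F-A-C: a major triad on F.
In C major, F is the subdominant; the diatonic major triad there is IV.
With A in the bass the chord is in first inversion, so the figured bass is 6.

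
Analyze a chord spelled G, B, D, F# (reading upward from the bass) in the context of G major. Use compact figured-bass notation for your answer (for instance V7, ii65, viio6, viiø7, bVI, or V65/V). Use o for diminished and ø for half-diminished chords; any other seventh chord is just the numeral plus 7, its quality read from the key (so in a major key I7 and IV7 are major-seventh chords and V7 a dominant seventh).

I7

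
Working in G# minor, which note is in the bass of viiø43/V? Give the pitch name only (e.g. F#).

The applied chord viiø43/V is rooted on C##: C##-E#-G#-B#.
The figure 43 means second inversion — the fifth is in the bass.

G#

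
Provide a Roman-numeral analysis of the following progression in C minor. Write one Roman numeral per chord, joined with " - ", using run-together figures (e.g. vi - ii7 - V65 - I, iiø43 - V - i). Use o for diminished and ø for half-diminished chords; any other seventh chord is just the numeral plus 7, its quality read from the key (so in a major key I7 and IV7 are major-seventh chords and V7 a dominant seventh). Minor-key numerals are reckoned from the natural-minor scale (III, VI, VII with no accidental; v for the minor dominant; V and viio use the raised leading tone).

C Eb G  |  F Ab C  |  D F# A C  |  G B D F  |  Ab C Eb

i - iv - V7/V - V7 - VI

C-Eb-G: minor triad on C = scale degree 1 → i.
F-Ab-C: minor triad on F = scale degree 4 → iv.
D-F#-A-C: chromatic; D is V of V, so V7/V.
G-B-D-F: dominant seventh chord on G = scale degree 5 → V7.
Ab-C-Eb has root Ab, degree 6 in C minor, so VI.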